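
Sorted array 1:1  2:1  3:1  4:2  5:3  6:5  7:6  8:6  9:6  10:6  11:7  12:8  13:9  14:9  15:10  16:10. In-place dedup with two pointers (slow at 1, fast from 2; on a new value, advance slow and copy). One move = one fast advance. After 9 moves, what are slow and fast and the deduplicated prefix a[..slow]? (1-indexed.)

slow=5, fast=11, prefix=[1, 2, 3, 5, 6]

(s=1,f=2) a[fast]=1=a[slow] dup → fast++
(s=1,f=3) a[fast]=1=a[slow] dup → fast++
(s=1,f=4) a[fast]=2≠a[slow]=1 write a[2]=2 → slow++,fast++
(s=2,f=5) a[fast]=3≠a[slow]=2 write a[3]=3 → slow++,fast++
(s=3,f=6) a[fast]=5≠a[slow]=3 write a[4]=5 → slow++,fast++
(s=4,f=7) a[fast]=6≠a[slow]=5 write a[5]=6 → slow++,fast++
(s=5,f=8) a[fast]=6=a[slow] dup → fast++
(s=5,f=9) a[fast]=6=a[slow] dup → fast++
(s=5,f=10) a[fast]=6=a[slow] dup → fast++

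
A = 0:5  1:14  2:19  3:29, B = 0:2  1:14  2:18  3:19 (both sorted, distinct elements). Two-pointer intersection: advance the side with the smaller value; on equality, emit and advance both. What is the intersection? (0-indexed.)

i=0 j=0: 5>2, j++
i=0 j=1: 5<14, i++
i=1 j=1: 14==14 emit, i++,j++
i=2 j=2: 19>18, j++
i=2 j=3: 19==19 emit, i++,j++

intersection = [14, 19]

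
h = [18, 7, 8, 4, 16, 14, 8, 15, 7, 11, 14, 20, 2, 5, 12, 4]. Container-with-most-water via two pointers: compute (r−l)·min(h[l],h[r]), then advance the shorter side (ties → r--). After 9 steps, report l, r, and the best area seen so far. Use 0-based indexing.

l=5, r=11, best area=198

l=0 r=15: min(18,4)*15=60 best=60 *, r--
l=0 r=14: min(18,12)*14=168 best=168 *, r--
l=0 r=13: min(18,5)*13=65 best=168, r--
l=0 r=12: min(18,2)*12=24 best=168, r--
l=0 r=11: min(18,20)*11=198 best=198 *, l++
l=1 r=11: min(7,20)*10=70 best=198, l++
l=2 r=11: min(8,20)*9=72 best=198, l++
l=3 r=11: min(4,20)*8=32 best=198, l++
l=4 r=11: min(16,20)*7=112 best=198, l++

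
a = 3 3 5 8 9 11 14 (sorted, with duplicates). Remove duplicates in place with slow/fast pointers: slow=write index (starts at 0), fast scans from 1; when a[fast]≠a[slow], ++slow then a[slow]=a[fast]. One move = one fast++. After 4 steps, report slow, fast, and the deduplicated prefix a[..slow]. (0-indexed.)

slow=3, fast=5, prefix=[3, 5, 8, 9]

(s=0,f=1) a[fast]=3=a[slow] dup → fast++
(s=0,f=2) a[fast]=5≠a[slow]=3 write a[1]=5 → slow++,fast++
(s=1,f=3) a[fast]=8≠a[slow]=5 write a[2]=8 → slow++,fast++
(s=2,f=4) a[fast]=9≠a[slow]=8 write a[3]=9 → slow++,fast++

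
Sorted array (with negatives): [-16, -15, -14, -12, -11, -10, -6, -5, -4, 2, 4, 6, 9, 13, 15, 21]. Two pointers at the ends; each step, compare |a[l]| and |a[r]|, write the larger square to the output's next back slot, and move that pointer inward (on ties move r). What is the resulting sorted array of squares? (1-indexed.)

[4, 16, 16, 25, 36, 36, 81, 100, 121, 144, 169, 196, 225, 225, 256, 441]

l=1 r=16: |-16|<=|21| out[16]=441, r--
l=1 r=15: |-16|>|15| out[15]=256, l++
l=2 r=15: |-15|<=|15| out[14]=225, r--
l=2 r=14: |-15|>|13| out[13]=225, l++
l=3 r=14: |-14|>|13| out[12]=196, l++
l=4 r=14: |-12|<=|13| out[11]=169, r--
l=4 r=13: |-12|>|9| out[10]=144, l++
l=5 r=13: |-11|>|9| out[9]=121, l++
l=6 r=13: |-10|>|9| out[8]=100, l++
l=7 r=13: |-6|<=|9| out[7]=81, r--
l=7 r=12: |-6|<=|6| out[6]=36, r--
l=7 r=11: |-6|>|4| out[5]=36, l++
l=8 r=11: |-5|>|4| out[4]=25, l++
l=9 r=11: |-4|<=|4| out[3]=16, r--
l=9 r=10: |-4|>|2| out[2]=16, l++
l=10 r=10: |2|<=|2| out[1]=4, r--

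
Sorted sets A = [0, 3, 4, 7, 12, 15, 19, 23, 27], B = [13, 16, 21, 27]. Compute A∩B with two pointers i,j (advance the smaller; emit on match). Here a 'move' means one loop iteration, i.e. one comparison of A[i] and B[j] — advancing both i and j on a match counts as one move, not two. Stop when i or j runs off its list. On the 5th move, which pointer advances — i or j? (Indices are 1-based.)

i

[i=1,j=1] 0<13 → i++
[i=2,j=1] 3<13 → i++
[i=3,j=1] 4<13 → i++
[i=4,j=1] 7<13 → i++
[i=5,j=1] 12<13 → i++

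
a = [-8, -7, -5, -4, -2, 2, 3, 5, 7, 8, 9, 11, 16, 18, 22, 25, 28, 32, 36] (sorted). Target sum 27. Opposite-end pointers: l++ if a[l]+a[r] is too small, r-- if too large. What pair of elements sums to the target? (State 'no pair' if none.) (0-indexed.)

(-5, 32)

l=0 r=18: -8+36=28 >27, r--
l=0 r=17: -8+32=24 <27, l++
l=1 r=17: -7+32=25 <27, l++
l=2 r=17: -5+32=27, found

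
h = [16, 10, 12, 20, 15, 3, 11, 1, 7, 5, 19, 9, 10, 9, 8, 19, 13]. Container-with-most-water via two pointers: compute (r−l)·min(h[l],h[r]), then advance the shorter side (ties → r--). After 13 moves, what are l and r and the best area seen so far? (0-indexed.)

l=3, r=6, best area=240

[0,16] min(16,13)*16=208 best=208 * → r--
[0,15] min(16,19)*15=240 best=240 * → l++
[1,15] min(10,19)*14=140 best=240 → l++
[2,15] min(12,19)*13=156 best=240 → l++
[3,15] min(20,19)*12=228 best=240 → r--
[3,14] min(20,8)*11=88 best=240 → r--
[3,13] min(20,9)*10=90 best=240 → r--
[3,12] min(20,10)*9=90 best=240 → r--
[3,11] min(20,9)*8=72 best=240 → r--
[3,10] min(20,19)*7=133 best=240 → r--
[3,9] min(20,5)*6=30 best=240 → r--
[3,8] min(20,7)*5=35 best=240 → r--
[3,7] min(20,1)*4=4 best=240 → r--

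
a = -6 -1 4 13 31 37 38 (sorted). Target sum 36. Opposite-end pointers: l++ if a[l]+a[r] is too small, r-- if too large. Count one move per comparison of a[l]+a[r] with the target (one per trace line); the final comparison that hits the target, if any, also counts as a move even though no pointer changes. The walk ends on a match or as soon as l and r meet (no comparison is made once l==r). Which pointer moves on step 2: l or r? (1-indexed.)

l=1 r=7: -6+38=32 <36, l++
l=2 r=7: -1+38=37 >36, r--

r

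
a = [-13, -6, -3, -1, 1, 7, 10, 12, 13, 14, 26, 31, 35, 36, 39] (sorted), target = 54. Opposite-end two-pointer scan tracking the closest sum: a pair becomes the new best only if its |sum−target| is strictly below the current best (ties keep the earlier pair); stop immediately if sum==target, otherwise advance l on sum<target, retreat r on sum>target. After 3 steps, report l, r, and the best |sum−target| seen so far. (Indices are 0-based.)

l=3, r=14, best |Δ|=18

[0,14] -13+39=26 d=28 * → l++
[1,14] -6+39=33 d=21 * → l++
[2,14] -3+39=36 d=18 * → l++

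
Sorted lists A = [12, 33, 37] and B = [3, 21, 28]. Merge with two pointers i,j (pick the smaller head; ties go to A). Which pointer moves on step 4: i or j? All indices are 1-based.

j

i=1 j=1: A[i]=12>B[j]=3 take 3, j++
i=1 j=2: A[i]=12<=B[j]=21 take 12, i++
i=2 j=2: A[i]=33>B[j]=21 take 21, j++
i=2 j=3: A[i]=33>B[j]=28 take 28, j++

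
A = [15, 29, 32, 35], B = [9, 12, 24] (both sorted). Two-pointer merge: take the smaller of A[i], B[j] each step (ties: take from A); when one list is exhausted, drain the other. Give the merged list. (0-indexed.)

[i=0,j=0] A[i]=15>B[j]=9 take 9 → j++
[i=0,j=1] A[i]=15>B[j]=12 take 12 → j++
[i=0,j=2] A[i]=15<=B[j]=24 take 15 → i++
[i=1,j=2] A[i]=29>B[j]=24 take 24 → j++
[i=1,j=3] B done, take A[i]=29 → i++
[i=2,j=3] B done, take A[i]=32 → i++
[i=3,j=3] B done, take A[i]=35 → i++

[9, 12, 15, 24, 29, 32, 35]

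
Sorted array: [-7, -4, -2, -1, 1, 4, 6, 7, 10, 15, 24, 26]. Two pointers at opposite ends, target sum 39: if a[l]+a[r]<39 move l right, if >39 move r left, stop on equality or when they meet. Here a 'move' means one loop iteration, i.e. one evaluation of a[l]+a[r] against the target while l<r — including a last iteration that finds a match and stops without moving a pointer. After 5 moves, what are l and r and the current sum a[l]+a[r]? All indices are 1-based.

l=1 r=12: -7+26=19 <39, l++
l=2 r=12: -4+26=22 <39, l++
l=3 r=12: -2+26=24 <39, l++
l=4 r=12: -1+26=25 <39, l++
l=5 r=12: 1+26=27 <39, l++

l=6, r=12, sum=30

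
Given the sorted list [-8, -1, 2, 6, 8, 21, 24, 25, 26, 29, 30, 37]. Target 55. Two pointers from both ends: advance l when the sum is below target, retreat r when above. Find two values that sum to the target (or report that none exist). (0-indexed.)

l=0 r=11: -8+37=29 <55, l++
l=1 r=11: -1+37=36 <55, l++
l=2 r=11: 2+37=39 <55, l++
l=3 r=11: 6+37=43 <55, l++
l=4 r=11: 8+37=45 <55, l++
l=5 r=11: 21+37=58 >55, r--
l=5 r=10: 21+30=51 <55, l++
l=6 r=10: 24+30=54 <55, l++
l=7 r=10: 25+30=55, found

(25, 30)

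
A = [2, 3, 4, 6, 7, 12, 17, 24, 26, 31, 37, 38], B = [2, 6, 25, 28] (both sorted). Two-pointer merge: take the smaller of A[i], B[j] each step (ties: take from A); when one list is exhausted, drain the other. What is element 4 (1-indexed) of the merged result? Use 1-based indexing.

i=1 j=1: A[i]=2<=B[j]=2 take 2, i++
i=2 j=1: A[i]=3>B[j]=2 take 2, j++
i=2 j=2: A[i]=3<=B[j]=6 take 3, i++
i=3 j=2: A[i]=4<=B[j]=6 take 4, i++
i=4 j=2: A[i]=6<=B[j]=6 take 6, i++
i=5 j=2: A[i]=7>B[j]=6 take 6, j++
i=5 j=3: A[i]=7<=B[j]=25 take 7, i++
i=6 j=3: A[i]=12<=B[j]=25 take 12, i++
i=7 j=3: A[i]=17<=B[j]=25 take 17, i++
i=8 j=3: A[i]=24<=B[j]=25 take 24, i++
i=9 j=3: A[i]=26>B[j]=25 take 25, j++
i=9 j=4: A[i]=26<=B[j]=28 take 26, i++
i=10 j=4: A[i]=31>B[j]=28 take 28, j++
i=10 j=5: B done, take A[i]=31, i++
i=11 j=5: B done, take A[i]=37, i++
i=12 j=5: B done, take A[i]=38, i++

merged[4] = 4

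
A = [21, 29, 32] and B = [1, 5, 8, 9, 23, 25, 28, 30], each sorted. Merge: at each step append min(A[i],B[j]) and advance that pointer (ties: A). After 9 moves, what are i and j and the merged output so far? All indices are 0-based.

[i=0,j=0] A[i]=21>B[j]=1 take 1 → j++
[i=0,j=1] A[i]=21>B[j]=5 take 5 → j++
[i=0,j=2] A[i]=21>B[j]=8 take 8 → j++
[i=0,j=3] A[i]=21>B[j]=9 take 9 → j++
[i=0,j=4] A[i]=21<=B[j]=23 take 21 → i++
[i=1,j=4] A[i]=29>B[j]=23 take 23 → j++
[i=1,j=5] A[i]=29>B[j]=25 take 25 → j++
[i=1,j=6] A[i]=29>B[j]=28 take 28 → j++
[i=1,j=7] A[i]=29<=B[j]=30 take 29 → i++

i=2, j=7, merged so far=[1, 5, 8, 9, 21, 23, 25, 28, 29]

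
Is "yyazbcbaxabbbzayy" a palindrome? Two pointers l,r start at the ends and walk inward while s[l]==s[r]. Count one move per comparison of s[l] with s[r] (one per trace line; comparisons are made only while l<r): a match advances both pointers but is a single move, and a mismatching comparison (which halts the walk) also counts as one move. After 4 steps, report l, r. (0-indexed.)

l=4, r=12

l=0 r=16: 'y'=='y', l++,r--
l=1 r=15: 'y'=='y', l++,r--
l=2 r=14: 'a'=='a', l++,r--
l=3 r=13: 'z'=='z', l++,r--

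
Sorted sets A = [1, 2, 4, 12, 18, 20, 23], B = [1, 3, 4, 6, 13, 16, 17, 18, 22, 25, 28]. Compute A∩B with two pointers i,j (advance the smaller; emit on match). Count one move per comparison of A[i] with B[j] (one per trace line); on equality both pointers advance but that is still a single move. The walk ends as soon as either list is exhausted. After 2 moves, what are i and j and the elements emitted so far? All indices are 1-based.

i=3, j=2, emitted=[1]

i=1 j=1: 1==1 emit, i++,j++
i=2 j=2: 2<3, i++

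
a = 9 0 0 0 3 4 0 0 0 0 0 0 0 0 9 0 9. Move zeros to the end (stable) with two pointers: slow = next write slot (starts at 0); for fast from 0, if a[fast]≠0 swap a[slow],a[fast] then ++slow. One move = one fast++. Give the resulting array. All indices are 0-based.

slow=0 fast=0: a[fast]=9≠0 swap→a[0]=9, slow++,fast++
slow=1 fast=1: a[fast]=0, fast++
slow=1 fast=2: a[fast]=0, fast++
slow=1 fast=3: a[fast]=0, fast++
slow=1 fast=4: a[fast]=3≠0 swap→a[1]=3, slow++,fast++
slow=2 fast=5: a[fast]=4≠0 swap→a[2]=4, slow++,fast++
slow=3 fast=6: a[fast]=0, fast++
slow=3 fast=7: a[fast]=0, fast++
slow=3 fast=8: a[fast]=0, fast++
slow=3 fast=9: a[fast]=0, fast++
slow=3 fast=10: a[fast]=0, fast++
slow=3 fast=11: a[fast]=0, fast++
slow=3 fast=12: a[fast]=0, fast++
slow=3 fast=13: a[fast]=0, fast++
slow=3 fast=14: a[fast]=9≠0 swap→a[3]=9, slow++,fast++
slow=4 fast=15: a[fast]=0, fast++
slow=4 fast=16: a[fast]=9≠0 swap→a[4]=9, slow++,fast++

[9, 3, 4, 9, 9, 0, 0, 0, 0, 0, 0, 0, 0, 0, 0, 0, 0]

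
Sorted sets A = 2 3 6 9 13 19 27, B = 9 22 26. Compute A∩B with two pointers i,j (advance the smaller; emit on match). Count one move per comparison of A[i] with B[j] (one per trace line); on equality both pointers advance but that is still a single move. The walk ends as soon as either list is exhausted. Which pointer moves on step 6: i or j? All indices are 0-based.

i

i=0 j=0: 2<9, i++
i=1 j=0: 3<9, i++
i=2 j=0: 6<9, i++
i=3 j=0: 9==9 emit, i++,j++
i=4 j=1: 13<22, i++
i=5 j=1: 19<22, i++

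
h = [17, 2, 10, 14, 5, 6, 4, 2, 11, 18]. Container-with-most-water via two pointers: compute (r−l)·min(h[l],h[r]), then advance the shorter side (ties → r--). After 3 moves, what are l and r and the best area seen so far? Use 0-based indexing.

l=0 r=9: min(17,18)*9=153 best=153 *, l++
l=1 r=9: min(2,18)*8=16 best=153, l++
l=2 r=9: min(10,18)*7=70 best=153, l++

l=3, r=9, best area=153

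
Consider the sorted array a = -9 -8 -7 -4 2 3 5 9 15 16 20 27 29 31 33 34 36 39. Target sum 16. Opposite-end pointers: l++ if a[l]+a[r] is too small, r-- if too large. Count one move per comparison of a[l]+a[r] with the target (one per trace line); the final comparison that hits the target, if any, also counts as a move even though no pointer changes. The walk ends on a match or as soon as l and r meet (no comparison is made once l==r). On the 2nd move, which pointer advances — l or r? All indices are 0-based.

r

l=0 r=17: -9+39=30 >16, r--
l=0 r=16: -9+36=27 >16, r--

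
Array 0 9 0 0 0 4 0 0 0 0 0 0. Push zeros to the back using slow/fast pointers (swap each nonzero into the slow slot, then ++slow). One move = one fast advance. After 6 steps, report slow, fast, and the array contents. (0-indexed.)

slow=2, fast=6, a=[9, 4, 0, 0, 0, 0, 0, 0, 0, 0, 0, 0]

slow=0 fast=0: a[fast]=0, fast++
slow=0 fast=1: a[fast]=9≠0 swap→a[0]=9, slow++,fast++
slow=1 fast=2: a[fast]=0, fast++
slow=1 fast=3: a[fast]=0, fast++
slow=1 fast=4: a[fast]=0, fast++
slow=1 fast=5: a[fast]=4≠0 swap→a[1]=4, slow++,fast++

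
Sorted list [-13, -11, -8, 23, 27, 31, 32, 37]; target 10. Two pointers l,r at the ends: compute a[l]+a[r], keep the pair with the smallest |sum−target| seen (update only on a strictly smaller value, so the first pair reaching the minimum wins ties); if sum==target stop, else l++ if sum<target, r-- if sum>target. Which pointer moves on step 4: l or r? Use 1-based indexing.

[1,8] -13+37=24 d=14 * → r--
[1,7] -13+32=19 d=9 * → r--
[1,6] -13+31=18 d=8 * → r--
[1,5] -13+27=14 d=4 * → r--

r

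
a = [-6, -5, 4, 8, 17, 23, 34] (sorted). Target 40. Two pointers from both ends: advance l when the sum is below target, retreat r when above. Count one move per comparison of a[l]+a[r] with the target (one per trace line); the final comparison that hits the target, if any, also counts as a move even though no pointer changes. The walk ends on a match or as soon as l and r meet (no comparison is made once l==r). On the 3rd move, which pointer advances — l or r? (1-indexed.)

l=1 r=7: -6+34=28 <40, l++
l=2 r=7: -5+34=29 <40, l++
l=3 r=7: 4+34=38 <40, l++

l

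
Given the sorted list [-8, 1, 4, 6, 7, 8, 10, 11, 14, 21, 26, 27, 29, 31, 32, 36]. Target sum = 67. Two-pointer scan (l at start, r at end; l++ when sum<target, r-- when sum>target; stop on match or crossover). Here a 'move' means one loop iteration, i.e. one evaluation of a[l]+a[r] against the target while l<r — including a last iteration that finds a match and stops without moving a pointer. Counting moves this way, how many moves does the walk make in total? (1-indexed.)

14 moves

[1,16] -8+36=28 <67 → l++
[2,16] 1+36=37 <67 → l++
[3,16] 4+36=40 <67 → l++
[4,16] 6+36=42 <67 → l++
[5,16] 7+36=43 <67 → l++
[6,16] 8+36=44 <67 → l++
[7,16] 10+36=46 <67 → l++
[8,16] 11+36=47 <67 → l++
[9,16] 14+36=50 <67 → l++
[10,16] 21+36=57 <67 → l++
[11,16] 26+36=62 <67 → l++
[12,16] 27+36=63 <67 → l++
[13,16] 29+36=65 <67 → l++
[14,16] 31+36=67 → found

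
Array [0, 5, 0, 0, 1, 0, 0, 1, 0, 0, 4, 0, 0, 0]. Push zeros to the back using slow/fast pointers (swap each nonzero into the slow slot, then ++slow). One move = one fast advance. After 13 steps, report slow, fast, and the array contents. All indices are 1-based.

slow=1 fast=1: a[fast]=0, fast++
slow=1 fast=2: a[fast]=5≠0 swap→a[1]=5, slow++,fast++
slow=2 fast=3: a[fast]=0, fast++
slow=2 fast=4: a[fast]=0, fast++
slow=2 fast=5: a[fast]=1≠0 swap→a[2]=1, slow++,fast++
slow=3 fast=6: a[fast]=0, fast++
slow=3 fast=7: a[fast]=0, fast++
slow=3 fast=8: a[fast]=1≠0 swap→a[3]=1, slow++,fast++
slow=4 fast=9: a[fast]=0, fast++
slow=4 fast=10: a[fast]=0, fast++
slow=4 fast=11: a[fast]=4≠0 swap→a[4]=4, slow++,fast++
slow=5 fast=12: a[fast]=0, fast++
slow=5 fast=13: a[fast]=0, fast++

slow=5, fast=14, a=[5, 1, 1, 4, 0, 0, 0, 0, 0, 0, 0, 0, 0, 0]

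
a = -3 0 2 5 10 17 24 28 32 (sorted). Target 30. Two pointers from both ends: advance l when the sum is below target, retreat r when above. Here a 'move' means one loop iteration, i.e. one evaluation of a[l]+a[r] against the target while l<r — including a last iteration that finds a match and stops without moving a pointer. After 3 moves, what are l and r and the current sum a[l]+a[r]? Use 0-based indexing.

[0,8] -3+32=29 <30 → l++
[1,8] 0+32=32 >30 → r--
[1,7] 0+28=28 <30 → l++

l=2, r=7, sum=30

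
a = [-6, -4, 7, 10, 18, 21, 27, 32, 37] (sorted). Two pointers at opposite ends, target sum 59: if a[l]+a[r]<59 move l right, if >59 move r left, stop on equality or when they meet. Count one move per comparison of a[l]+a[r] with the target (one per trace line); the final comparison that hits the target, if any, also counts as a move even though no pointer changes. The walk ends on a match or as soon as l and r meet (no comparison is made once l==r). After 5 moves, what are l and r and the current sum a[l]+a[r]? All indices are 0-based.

[0,8] -6+37=31 <59 → l++
[1,8] -4+37=33 <59 → l++
[2,8] 7+37=44 <59 → l++
[3,8] 10+37=47 <59 → l++
[4,8] 18+37=55 <59 → l++

l=5, r=8, sum=58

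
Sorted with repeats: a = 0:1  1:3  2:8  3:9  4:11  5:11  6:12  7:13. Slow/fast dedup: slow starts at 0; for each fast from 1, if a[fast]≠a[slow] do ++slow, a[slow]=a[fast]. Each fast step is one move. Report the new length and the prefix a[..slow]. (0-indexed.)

slow=0 fast=1: a[fast]=3≠a[slow]=1 write a[1]=3, slow++,fast++
slow=1 fast=2: a[fast]=8≠a[slow]=3 write a[2]=8, slow++,fast++
slow=2 fast=3: a[fast]=9≠a[slow]=8 write a[3]=9, slow++,fast++
slow=3 fast=4: a[fast]=11≠a[slow]=9 write a[4]=11, slow++,fast++
slow=4 fast=5: a[fast]=11=a[slow] dup, fast++
slow=4 fast=6: a[fast]=12≠a[slow]=11 write a[5]=12, slow++,fast++
slow=5 fast=7: a[fast]=13≠a[slow]=12 write a[6]=13, slow++,fast++

length 7; prefix = [1, 3, 8, 9, 11, 12, 13]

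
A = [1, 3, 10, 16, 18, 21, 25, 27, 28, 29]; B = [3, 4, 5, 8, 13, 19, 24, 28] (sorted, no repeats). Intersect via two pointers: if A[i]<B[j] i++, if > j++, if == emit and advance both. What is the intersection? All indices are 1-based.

i=1 j=1: 1<3, i++
i=2 j=1: 3==3 emit, i++,j++
i=3 j=2: 10>4, j++
i=3 j=3: 10>5, j++
i=3 j=4: 10>8, j++
i=3 j=5: 10<13, i++
i=4 j=5: 16>13, j++
i=4 j=6: 16<19, i++
i=5 j=6: 18<19, i++
i=6 j=6: 21>19, j++
i=6 j=7: 21<24, i++
i=7 j=7: 25>24, j++
i=7 j=8: 25<28, i++
i=8 j=8: 27<28, i++
i=9 j=8: 28==28 emit, i++,j++

intersection = [3, 28]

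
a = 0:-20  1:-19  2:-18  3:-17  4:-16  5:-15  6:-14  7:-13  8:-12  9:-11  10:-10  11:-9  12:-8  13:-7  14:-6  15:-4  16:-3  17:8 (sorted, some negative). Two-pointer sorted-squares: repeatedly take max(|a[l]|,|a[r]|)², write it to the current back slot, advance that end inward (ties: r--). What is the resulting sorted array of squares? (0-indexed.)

[0,17] |-20|>|8| out[17]=400 → l++
[1,17] |-19|>|8| out[16]=361 → l++
[2,17] |-18|>|8| out[15]=324 → l++
[3,17] |-17|>|8| out[14]=289 → l++
[4,17] |-16|>|8| out[13]=256 → l++
[5,17] |-15|>|8| out[12]=225 → l++
[6,17] |-14|>|8| out[11]=196 → l++
[7,17] |-13|>|8| out[10]=169 → l++
[8,17] |-12|>|8| out[9]=144 → l++
[9,17] |-11|>|8| out[8]=121 → l++
[10,17] |-10|>|8| out[7]=100 → l++
[11,17] |-9|>|8| out[6]=81 → l++
[12,17] |-8|<=|8| out[5]=64 → r--
[12,16] |-8|>|-3| out[4]=64 → l++
[13,16] |-7|>|-3| out[3]=49 → l++
[14,16] |-6|>|-3| out[2]=36 → l++
[15,16] |-4|>|-3| out[1]=16 → l++
[16,16] |-3|<=|-3| out[0]=9 → r--

[9, 16, 36, 49, 64, 64, 81, 100, 121, 144, 169, 196, 225, 256, 289, 324, 361, 400]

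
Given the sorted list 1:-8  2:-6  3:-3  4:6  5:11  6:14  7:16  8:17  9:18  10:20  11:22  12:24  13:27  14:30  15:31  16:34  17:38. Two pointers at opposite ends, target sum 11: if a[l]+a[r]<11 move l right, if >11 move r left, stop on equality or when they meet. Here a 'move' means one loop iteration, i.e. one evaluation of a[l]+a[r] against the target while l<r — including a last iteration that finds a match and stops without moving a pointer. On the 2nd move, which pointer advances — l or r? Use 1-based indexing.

r

l=1 r=17: -8+38=30 >11, r--
l=1 r=16: -8+34=26 >11, r--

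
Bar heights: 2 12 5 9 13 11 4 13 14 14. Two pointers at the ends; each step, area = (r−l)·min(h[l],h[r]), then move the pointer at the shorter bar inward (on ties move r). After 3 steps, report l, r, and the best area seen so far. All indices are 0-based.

[0,9] min(2,14)*9=18 best=18 * → l++
[1,9] min(12,14)*8=96 best=96 * → l++
[2,9] min(5,14)*7=35 best=96 → l++

l=3, r=9, best area=96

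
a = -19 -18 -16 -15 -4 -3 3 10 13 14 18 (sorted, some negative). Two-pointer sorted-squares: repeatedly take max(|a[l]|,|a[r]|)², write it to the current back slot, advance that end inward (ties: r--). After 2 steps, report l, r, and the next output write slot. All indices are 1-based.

l=2, r=10, next write slot=9

[1,11] |-19|>|18| out[11]=361 → l++
[2,11] |-18|<=|18| out[10]=324 → r--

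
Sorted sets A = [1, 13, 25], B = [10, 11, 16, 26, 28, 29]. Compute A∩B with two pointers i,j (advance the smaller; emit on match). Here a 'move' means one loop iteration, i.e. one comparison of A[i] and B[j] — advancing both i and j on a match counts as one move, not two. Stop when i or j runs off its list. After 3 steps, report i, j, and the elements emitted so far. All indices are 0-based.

i=0 j=0: 1<10, i++
i=1 j=0: 13>10, j++
i=1 j=1: 13>11, j++

i=1, j=2, emitted=[]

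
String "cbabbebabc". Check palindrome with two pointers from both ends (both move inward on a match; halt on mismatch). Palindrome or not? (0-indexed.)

l=0 r=9: 'c'=='c', l++,r--
l=1 r=8: 'b'=='b', l++,r--
l=2 r=7: 'a'=='a', l++,r--
l=3 r=6: 'b'=='b', l++,r--
l=4 r=5: 'b'!='e', stop

not a palindrome (mismatch at 4,5)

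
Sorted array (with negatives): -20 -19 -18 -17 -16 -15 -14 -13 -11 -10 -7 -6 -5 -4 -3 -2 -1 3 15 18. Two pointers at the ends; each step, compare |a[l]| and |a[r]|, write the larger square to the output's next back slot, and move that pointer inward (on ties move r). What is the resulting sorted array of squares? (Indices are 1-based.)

l=1 r=20: |-20|>|18| out[20]=400, l++
l=2 r=20: |-19|>|18| out[19]=361, l++
l=3 r=20: |-18|<=|18| out[18]=324, r--
l=3 r=19: |-18|>|15| out[17]=324, l++
l=4 r=19: |-17|>|15| out[16]=289, l++
l=5 r=19: |-16|>|15| out[15]=256, l++
l=6 r=19: |-15|<=|15| out[14]=225, r--
l=6 r=18: |-15|>|3| out[13]=225, l++
l=7 r=18: |-14|>|3| out[12]=196, l++
l=8 r=18: |-13|>|3| out[11]=169, l++
l=9 r=18: |-11|>|3| out[10]=121, l++
l=10 r=18: |-10|>|3| out[9]=100, l++
l=11 r=18: |-7|>|3| out[8]=49, l++
l=12 r=18: |-6|>|3| out[7]=36, l++
l=13 r=18: |-5|>|3| out[6]=25, l++
l=14 r=18: |-4|>|3| out[5]=16, l++
l=15 r=18: |-3|<=|3| out[4]=9, r--
l=15 r=17: |-3|>|-1| out[3]=9, l++
l=16 r=17: |-2|>|-1| out[2]=4, l++
l=17 r=17: |-1|<=|-1| out[1]=1, r--

[1, 4, 9, 9, 16, 25, 36, 49, 100, 121, 169, 196, 225, 225, 256, 289, 324, 324, 361, 400]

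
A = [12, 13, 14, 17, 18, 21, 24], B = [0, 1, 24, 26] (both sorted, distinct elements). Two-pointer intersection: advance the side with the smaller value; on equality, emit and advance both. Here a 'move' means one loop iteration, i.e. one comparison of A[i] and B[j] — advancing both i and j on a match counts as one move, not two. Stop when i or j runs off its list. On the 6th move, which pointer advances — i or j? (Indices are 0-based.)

i

[i=0,j=0] 12>0 → j++
[i=0,j=1] 12>1 → j++
[i=0,j=2] 12<24 → i++
[i=1,j=2] 13<24 → i++
[i=2,j=2] 14<24 → i++
[i=3,j=2] 17<24 → i++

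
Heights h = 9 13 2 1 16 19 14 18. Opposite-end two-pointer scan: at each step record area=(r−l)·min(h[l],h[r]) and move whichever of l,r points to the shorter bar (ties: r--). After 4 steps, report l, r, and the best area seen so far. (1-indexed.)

l=1 r=8: min(9,18)*7=63 best=63 *, l++
l=2 r=8: min(13,18)*6=78 best=78 *, l++
l=3 r=8: min(2,18)*5=10 best=78, l++
l=4 r=8: min(1,18)*4=4 best=78, l++

l=5, r=8, best area=78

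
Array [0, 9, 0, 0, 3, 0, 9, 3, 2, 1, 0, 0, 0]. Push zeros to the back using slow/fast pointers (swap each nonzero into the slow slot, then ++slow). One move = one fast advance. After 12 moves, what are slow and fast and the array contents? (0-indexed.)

slow=6, fast=12, a=[9, 3, 9, 3, 2, 1, 0, 0, 0, 0, 0, 0, 0]

slow=0 fast=0: a[fast]=0, fast++
slow=0 fast=1: a[fast]=9≠0 swap→a[0]=9, slow++,fast++
slow=1 fast=2: a[fast]=0, fast++
slow=1 fast=3: a[fast]=0, fast++
slow=1 fast=4: a[fast]=3≠0 swap→a[1]=3, slow++,fast++
slow=2 fast=5: a[fast]=0, fast++
slow=2 fast=6: a[fast]=9≠0 swap→a[2]=9, slow++,fast++
slow=3 fast=7: a[fast]=3≠0 swap→a[3]=3, slow++,fast++
slow=4 fast=8: a[fast]=2≠0 swap→a[4]=2, slow++,fast++
slow=5 fast=9: a[fast]=1≠0 swap→a[5]=1, slow++,fast++
slow=6 fast=10: a[fast]=0, fast++
slow=6 fast=11: a[fast]=0, fast++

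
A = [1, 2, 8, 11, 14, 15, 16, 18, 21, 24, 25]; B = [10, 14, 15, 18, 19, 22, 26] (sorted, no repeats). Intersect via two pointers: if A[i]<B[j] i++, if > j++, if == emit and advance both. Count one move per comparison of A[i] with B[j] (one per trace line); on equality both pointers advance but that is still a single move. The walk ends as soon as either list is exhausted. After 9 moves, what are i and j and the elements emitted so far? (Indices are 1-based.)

[i=1,j=1] 1<10 → i++
[i=2,j=1] 2<10 → i++
[i=3,j=1] 8<10 → i++
[i=4,j=1] 11>10 → j++
[i=4,j=2] 11<14 → i++
[i=5,j=2] 14==14 emit → i++,j++
[i=6,j=3] 15==15 emit → i++,j++
[i=7,j=4] 16<18 → i++
[i=8,j=4] 18==18 emit → i++,j++

i=9, j=5, emitted=[14, 15, 18]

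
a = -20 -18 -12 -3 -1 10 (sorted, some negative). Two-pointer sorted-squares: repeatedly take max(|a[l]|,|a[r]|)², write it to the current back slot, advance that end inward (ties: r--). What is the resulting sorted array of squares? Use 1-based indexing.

[1, 9, 100, 144, 324, 400]

[1,6] |-20|>|10| out[6]=400 → l++
[2,6] |-18|>|10| out[5]=324 → l++
[3,6] |-12|>|10| out[4]=144 → l++
[4,6] |-3|<=|10| out[3]=100 → r--
[4,5] |-3|>|-1| out[2]=9 → l++
[5,5] |-1|<=|-1| out[1]=1 → r--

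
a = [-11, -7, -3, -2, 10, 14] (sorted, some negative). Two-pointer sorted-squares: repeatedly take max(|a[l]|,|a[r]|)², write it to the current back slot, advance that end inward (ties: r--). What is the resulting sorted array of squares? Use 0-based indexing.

l=0 r=5: |-11|<=|14| out[5]=196, r--
l=0 r=4: |-11|>|10| out[4]=121, l++
l=1 r=4: |-7|<=|10| out[3]=100, r--
l=1 r=3: |-7|>|-2| out[2]=49, l++
l=2 r=3: |-3|>|-2| out[1]=9, l++
l=3 r=3: |-2|<=|-2| out[0]=4, r--

[4, 9, 49, 100, 121, 196]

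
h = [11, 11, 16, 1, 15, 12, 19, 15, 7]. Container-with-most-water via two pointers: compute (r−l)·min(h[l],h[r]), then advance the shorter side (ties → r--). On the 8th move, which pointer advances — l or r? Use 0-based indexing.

l

l=0 r=8: min(11,7)*8=56 best=56 *, r--
l=0 r=7: min(11,15)*7=77 best=77 *, l++
l=1 r=7: min(11,15)*6=66 best=77, l++
l=2 r=7: min(16,15)*5=75 best=77, r--
l=2 r=6: min(16,19)*4=64 best=77, l++
l=3 r=6: min(1,19)*3=3 best=77, l++
l=4 r=6: min(15,19)*2=30 best=77, l++
l=5 r=6: min(12,19)*1=12 best=77, l++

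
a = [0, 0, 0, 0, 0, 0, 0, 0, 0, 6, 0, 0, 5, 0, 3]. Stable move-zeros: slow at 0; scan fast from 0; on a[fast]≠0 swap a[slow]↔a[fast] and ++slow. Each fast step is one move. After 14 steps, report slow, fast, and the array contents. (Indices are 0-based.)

slow=2, fast=14, a=[6, 5, 0, 0, 0, 0, 0, 0, 0, 0, 0, 0, 0, 0, 3]

(s=0,f=0) a[fast]=0 → fast++
(s=0,f=1) a[fast]=0 → fast++
(s=0,f=2) a[fast]=0 → fast++
(s=0,f=3) a[fast]=0 → fast++
(s=0,f=4) a[fast]=0 → fast++
(s=0,f=5) a[fast]=0 → fast++
(s=0,f=6) a[fast]=0 → fast++
(s=0,f=7) a[fast]=0 → fast++
(s=0,f=8) a[fast]=0 → fast++
(s=0,f=9) a[fast]=6≠0 swap→a[0]=6 → slow++,fast++
(s=1,f=10) a[fast]=0 → fast++
(s=1,f=11) a[fast]=0 → fast++
(s=1,f=12) a[fast]=5≠0 swap→a[1]=5 → slow++,fast++
(s=2,f=13) a[fast]=0 → fast++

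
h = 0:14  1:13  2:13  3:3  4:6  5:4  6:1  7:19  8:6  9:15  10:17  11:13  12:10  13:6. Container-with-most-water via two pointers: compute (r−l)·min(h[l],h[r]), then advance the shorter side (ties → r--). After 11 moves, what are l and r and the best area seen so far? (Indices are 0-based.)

l=7, r=9, best area=143

[0,13] min(14,6)*13=78 best=78 * → r--
[0,12] min(14,10)*12=120 best=120 * → r--
[0,11] min(14,13)*11=143 best=143 * → r--
[0,10] min(14,17)*10=140 best=143 → l++
[1,10] min(13,17)*9=117 best=143 → l++
[2,10] min(13,17)*8=104 best=143 → l++
[3,10] min(3,17)*7=21 best=143 → l++
[4,10] min(6,17)*6=36 best=143 → l++
[5,10] min(4,17)*5=20 best=143 → l++
[6,10] min(1,17)*4=4 best=143 → l++
[7,10] min(19,17)*3=51 best=143 → r--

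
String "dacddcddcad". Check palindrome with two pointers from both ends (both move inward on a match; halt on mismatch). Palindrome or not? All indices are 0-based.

palindrome

[0,10] 'd'=='d' → l++,r--
[1,9] 'a'=='a' → l++,r--
[2,8] 'c'=='c' → l++,r--
[3,7] 'd'=='d' → l++,r--
[4,6] 'd'=='d' → l++,r--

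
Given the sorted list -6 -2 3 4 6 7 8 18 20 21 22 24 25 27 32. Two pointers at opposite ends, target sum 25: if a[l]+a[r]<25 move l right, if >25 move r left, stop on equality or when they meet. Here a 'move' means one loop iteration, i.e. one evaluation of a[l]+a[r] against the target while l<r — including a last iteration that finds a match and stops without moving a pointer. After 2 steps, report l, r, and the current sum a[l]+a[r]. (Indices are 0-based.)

l=1, r=13, sum=25

l=0 r=14: -6+32=26 >25, r--
l=0 r=13: -6+27=21 <25, l++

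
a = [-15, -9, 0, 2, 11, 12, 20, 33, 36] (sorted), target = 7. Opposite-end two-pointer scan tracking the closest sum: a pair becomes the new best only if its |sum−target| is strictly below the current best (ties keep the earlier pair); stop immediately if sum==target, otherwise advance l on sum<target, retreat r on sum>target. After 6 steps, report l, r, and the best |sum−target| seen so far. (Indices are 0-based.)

l=2, r=4, best |Δ|=2

l=0 r=8: -15+36=21 d=14 *, r--
l=0 r=7: -15+33=18 d=11 *, r--
l=0 r=6: -15+20=5 d=2 *, l++
l=1 r=6: -9+20=11 d=4, r--
l=1 r=5: -9+12=3 d=4, l++
l=2 r=5: 0+12=12 d=5, r--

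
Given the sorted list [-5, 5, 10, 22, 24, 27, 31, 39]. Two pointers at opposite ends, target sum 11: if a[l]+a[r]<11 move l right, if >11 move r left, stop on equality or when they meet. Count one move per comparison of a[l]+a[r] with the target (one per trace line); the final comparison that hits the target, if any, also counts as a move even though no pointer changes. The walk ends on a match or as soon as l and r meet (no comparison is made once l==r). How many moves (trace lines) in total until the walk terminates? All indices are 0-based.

[0,7] -5+39=34 >11 → r--
[0,6] -5+31=26 >11 → r--
[0,5] -5+27=22 >11 → r--
[0,4] -5+24=19 >11 → r--
[0,3] -5+22=17 >11 → r--
[0,2] -5+10=5 <11 → l++
[1,2] 5+10=15 >11 → r--

7 moves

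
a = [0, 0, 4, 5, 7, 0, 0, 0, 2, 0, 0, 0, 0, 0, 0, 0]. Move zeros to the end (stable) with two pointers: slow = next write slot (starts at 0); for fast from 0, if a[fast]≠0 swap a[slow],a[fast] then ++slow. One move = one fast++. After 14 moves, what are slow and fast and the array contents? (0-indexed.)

slow=0 fast=0: a[fast]=0, fast++
slow=0 fast=1: a[fast]=0, fast++
slow=0 fast=2: a[fast]=4≠0 swap→a[0]=4, slow++,fast++
slow=1 fast=3: a[fast]=5≠0 swap→a[1]=5, slow++,fast++
slow=2 fast=4: a[fast]=7≠0 swap→a[2]=7, slow++,fast++
slow=3 fast=5: a[fast]=0, fast++
slow=3 fast=6: a[fast]=0, fast++
slow=3 fast=7: a[fast]=0, fast++
slow=3 fast=8: a[fast]=2≠0 swap→a[3]=2, slow++,fast++
slow=4 fast=9: a[fast]=0, fast++
slow=4 fast=10: a[fast]=0, fast++
slow=4 fast=11: a[fast]=0, fast++
slow=4 fast=12: a[fast]=0, fast++
slow=4 fast=13: a[fast]=0, fast++

slow=4, fast=14, a=[4, 5, 7, 2, 0, 0, 0, 0, 0, 0, 0, 0, 0, 0, 0, 0]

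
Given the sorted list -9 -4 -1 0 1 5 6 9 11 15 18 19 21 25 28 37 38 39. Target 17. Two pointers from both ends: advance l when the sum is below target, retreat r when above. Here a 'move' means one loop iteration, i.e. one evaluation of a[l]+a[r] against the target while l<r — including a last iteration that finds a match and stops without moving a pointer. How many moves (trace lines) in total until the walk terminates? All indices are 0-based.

[0,17] -9+39=30 >17 → r--
[0,16] -9+38=29 >17 → r--
[0,15] -9+37=28 >17 → r--
[0,14] -9+28=19 >17 → r--
[0,13] -9+25=16 <17 → l++
[1,13] -4+25=21 >17 → r--
[1,12] -4+21=17 → found

7 moves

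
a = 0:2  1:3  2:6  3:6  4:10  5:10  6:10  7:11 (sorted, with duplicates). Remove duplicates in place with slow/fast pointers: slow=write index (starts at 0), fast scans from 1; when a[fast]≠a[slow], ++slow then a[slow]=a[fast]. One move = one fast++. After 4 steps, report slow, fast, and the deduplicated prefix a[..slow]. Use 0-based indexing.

(s=0,f=1) a[fast]=3≠a[slow]=2 write a[1]=3 → slow++,fast++
(s=1,f=2) a[fast]=6≠a[slow]=3 write a[2]=6 → slow++,fast++
(s=2,f=3) a[fast]=6=a[slow] dup → fast++
(s=2,f=4) a[fast]=10≠a[slow]=6 write a[3]=10 → slow++,fast++

slow=3, fast=5, prefix=[2, 3, 6, 10]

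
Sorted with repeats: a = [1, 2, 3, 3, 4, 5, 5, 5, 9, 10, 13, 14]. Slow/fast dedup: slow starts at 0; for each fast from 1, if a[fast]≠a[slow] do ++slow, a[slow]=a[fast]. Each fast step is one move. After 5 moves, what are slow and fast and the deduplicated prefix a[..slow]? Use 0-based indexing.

slow=4, fast=6, prefix=[1, 2, 3, 4, 5]

(s=0,f=1) a[fast]=2≠a[slow]=1 write a[1]=2 → slow++,fast++
(s=1,f=2) a[fast]=3≠a[slow]=2 write a[2]=3 → slow++,fast++
(s=2,f=3) a[fast]=3=a[slow] dup → fast++
(s=2,f=4) a[fast]=4≠a[slow]=3 write a[3]=4 → slow++,fast++
(s=3,f=5) a[fast]=5≠a[slow]=4 write a[4]=5 → slow++,fast++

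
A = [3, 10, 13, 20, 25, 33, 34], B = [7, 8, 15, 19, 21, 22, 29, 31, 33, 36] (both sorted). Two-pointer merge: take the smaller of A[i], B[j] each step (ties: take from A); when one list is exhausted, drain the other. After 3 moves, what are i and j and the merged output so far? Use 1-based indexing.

i=2, j=3, merged so far=[3, 7, 8]

[i=1,j=1] A[i]=3<=B[j]=7 take 3 → i++
[i=2,j=1] A[i]=10>B[j]=7 take 7 → j++
[i=2,j=2] A[i]=10>B[j]=8 take 8 → j++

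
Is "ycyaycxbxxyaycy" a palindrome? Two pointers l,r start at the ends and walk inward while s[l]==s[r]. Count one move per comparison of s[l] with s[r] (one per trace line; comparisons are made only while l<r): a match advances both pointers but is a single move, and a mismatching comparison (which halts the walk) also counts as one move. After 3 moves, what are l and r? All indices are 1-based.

l=1 r=15: 'y'=='y', l++,r--
l=2 r=14: 'c'=='c', l++,r--
l=3 r=13: 'y'=='y', l++,r--

l=4, r=12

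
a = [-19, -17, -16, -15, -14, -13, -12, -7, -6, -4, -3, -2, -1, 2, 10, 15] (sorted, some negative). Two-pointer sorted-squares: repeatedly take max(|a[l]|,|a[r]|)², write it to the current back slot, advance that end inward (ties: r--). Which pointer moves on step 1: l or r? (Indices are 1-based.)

l=1 r=16: |-19|>|15| out[16]=361, l++

l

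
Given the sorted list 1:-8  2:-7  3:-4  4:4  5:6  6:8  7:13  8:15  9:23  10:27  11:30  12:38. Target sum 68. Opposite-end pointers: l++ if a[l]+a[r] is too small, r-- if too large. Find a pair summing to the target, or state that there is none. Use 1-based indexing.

[1,12] -8+38=30 <68 → l++
[2,12] -7+38=31 <68 → l++
[3,12] -4+38=34 <68 → l++
[4,12] 4+38=42 <68 → l++
[5,12] 6+38=44 <68 → l++
[6,12] 8+38=46 <68 → l++
[7,12] 13+38=51 <68 → l++
[8,12] 15+38=53 <68 → l++
[9,12] 23+38=61 <68 → l++
[10,12] 27+38=65 <68 → l++
[11,12] 30+38=68 → found

(30, 38)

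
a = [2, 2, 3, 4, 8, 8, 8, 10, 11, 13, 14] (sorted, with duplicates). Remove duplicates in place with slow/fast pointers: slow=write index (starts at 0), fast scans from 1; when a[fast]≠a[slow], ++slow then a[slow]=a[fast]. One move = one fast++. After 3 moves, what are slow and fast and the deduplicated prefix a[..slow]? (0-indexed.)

slow=0 fast=1: a[fast]=2=a[slow] dup, fast++
slow=0 fast=2: a[fast]=3≠a[slow]=2 write a[1]=3, slow++,fast++
slow=1 fast=3: a[fast]=4≠a[slow]=3 write a[2]=4, slow++,fast++

slow=2, fast=4, prefix=[2, 3, 4]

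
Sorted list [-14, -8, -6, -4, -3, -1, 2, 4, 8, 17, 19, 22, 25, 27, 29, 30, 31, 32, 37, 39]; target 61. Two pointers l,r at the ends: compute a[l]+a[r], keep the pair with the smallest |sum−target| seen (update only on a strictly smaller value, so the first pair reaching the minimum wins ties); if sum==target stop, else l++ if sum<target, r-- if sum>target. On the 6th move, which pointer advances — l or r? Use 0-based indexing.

[0,19] -14+39=25 d=36 * → l++
[1,19] -8+39=31 d=30 * → l++
[2,19] -6+39=33 d=28 * → l++
[3,19] -4+39=35 d=26 * → l++
[4,19] -3+39=36 d=25 * → l++
[5,19] -1+39=38 d=23 * → l++

l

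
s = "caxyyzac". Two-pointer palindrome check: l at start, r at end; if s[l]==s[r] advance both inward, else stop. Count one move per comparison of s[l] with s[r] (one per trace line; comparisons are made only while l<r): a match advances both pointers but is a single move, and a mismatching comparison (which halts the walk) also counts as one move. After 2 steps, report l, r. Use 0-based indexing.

l=2, r=5

[0,7] 'c'=='c' → l++,r--
[1,6] 'a'=='a' → l++,r--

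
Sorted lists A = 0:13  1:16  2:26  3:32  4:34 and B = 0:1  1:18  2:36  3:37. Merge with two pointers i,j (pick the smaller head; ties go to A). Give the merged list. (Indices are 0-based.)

[i=0,j=0] A[i]=13>B[j]=1 take 1 → j++
[i=0,j=1] A[i]=13<=B[j]=18 take 13 → i++
[i=1,j=1] A[i]=16<=B[j]=18 take 16 → i++
[i=2,j=1] A[i]=26>B[j]=18 take 18 → j++
[i=2,j=2] A[i]=26<=B[j]=36 take 26 → i++
[i=3,j=2] A[i]=32<=B[j]=36 take 32 → i++
[i=4,j=2] A[i]=34<=B[j]=36 take 34 → i++
[i=5,j=2] A done, take B[j]=36 → j++
[i=5,j=3] A done, take B[j]=37 → j++

[1, 13, 16, 18, 26, 32, 34, 36, 37]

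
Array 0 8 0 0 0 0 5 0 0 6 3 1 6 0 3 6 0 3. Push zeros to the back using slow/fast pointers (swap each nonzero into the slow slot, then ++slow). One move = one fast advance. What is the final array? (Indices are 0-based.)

[8, 5, 6, 3, 1, 6, 3, 6, 3, 0, 0, 0, 0, 0, 0, 0, 0, 0]

slow=0 fast=0: a[fast]=0, fast++
slow=0 fast=1: a[fast]=8≠0 swap→a[0]=8, slow++,fast++
slow=1 fast=2: a[fast]=0, fast++
slow=1 fast=3: a[fast]=0, fast++
slow=1 fast=4: a[fast]=0, fast++
slow=1 fast=5: a[fast]=0, fast++
slow=1 fast=6: a[fast]=5≠0 swap→a[1]=5, slow++,fast++
slow=2 fast=7: a[fast]=0, fast++
slow=2 fast=8: a[fast]=0, fast++
slow=2 fast=9: a[fast]=6≠0 swap→a[2]=6, slow++,fast++
slow=3 fast=10: a[fast]=3≠0 swap→a[3]=3, slow++,fast++
slow=4 fast=11: a[fast]=1≠0 swap→a[4]=1, slow++,fast++
slow=5 fast=12: a[fast]=6≠0 swap→a[5]=6, slow++,fast++
slow=6 fast=13: a[fast]=0, fast++
slow=6 fast=14: a[fast]=3≠0 swap→a[6]=3, slow++,fast++
slow=7 fast=15: a[fast]=6≠0 swap→a[7]=6, slow++,fast++
slow=8 fast=16: a[fast]=0, fast++
slow=8 fast=17: a[fast]=3≠0 swap→a[8]=3, slow++,fast++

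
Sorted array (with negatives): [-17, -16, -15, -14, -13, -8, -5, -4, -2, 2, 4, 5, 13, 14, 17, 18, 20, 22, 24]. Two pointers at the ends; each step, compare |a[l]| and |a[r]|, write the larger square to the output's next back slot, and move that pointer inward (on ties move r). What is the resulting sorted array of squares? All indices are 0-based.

[0,18] |-17|<=|24| out[18]=576 → r--
[0,17] |-17|<=|22| out[17]=484 → r--
[0,16] |-17|<=|20| out[16]=400 → r--
[0,15] |-17|<=|18| out[15]=324 → r--
[0,14] |-17|<=|17| out[14]=289 → r--
[0,13] |-17|>|14| out[13]=289 → l++
[1,13] |-16|>|14| out[12]=256 → l++
[2,13] |-15|>|14| out[11]=225 → l++
[3,13] |-14|<=|14| out[10]=196 → r--
[3,12] |-14|>|13| out[9]=196 → l++
[4,12] |-13|<=|13| out[8]=169 → r--
[4,11] |-13|>|5| out[7]=169 → l++
[5,11] |-8|>|5| out[6]=64 → l++
[6,11] |-5|<=|5| out[5]=25 → r--
[6,10] |-5|>|4| out[4]=25 → l++
[7,10] |-4|<=|4| out[3]=16 → r--
[7,9] |-4|>|2| out[2]=16 → l++
[8,9] |-2|<=|2| out[1]=4 → r--
[8,8] |-2|<=|-2| out[0]=4 → r--

[4, 4, 16, 16, 25, 25, 64, 169, 169, 196, 196, 225, 256, 289, 289, 324, 400, 484, 576]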